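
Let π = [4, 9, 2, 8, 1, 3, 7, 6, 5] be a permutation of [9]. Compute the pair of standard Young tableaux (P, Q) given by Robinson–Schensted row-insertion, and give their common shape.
P = [1, 3, 5] / [2, 6] / [4, 7] / [8] / [9];  Q = [1, 2, 7] / [3, 4] / [5, 6] / [8] / [9];  common shape = (3, 2, 2, 1, 1)

Row-insert the values π_1, π_2, … into P one at a time, bumping the leftmost entry strictly greater than the inserted value down to the next row. The recording tableau Q records, in position (i, j), the step at which that cell was added to P.
  Insert 4 (step 1): P = [4];  Q = [1]
  Insert 9 (step 2): P = [4, 9];  Q = [1, 2]
  Insert 2 (step 3): P = [2, 9] / [4];  Q = [1, 2] / [3]
  Insert 8 (step 4): P = [2, 8] / [4, 9];  Q = [1, 2] / [3, 4]
  Insert 1 (step 5): P = [1, 8] / [2, 9] / [4];  Q = [1, 2] / [3, 4] / [5]
  Insert 3 (step 6): P = [1, 3] / [2, 8] / [4, 9];  Q = [1, 2] / [3, 4] / [5, 6]
  Insert 7 (step 7): P = [1, 3, 7] / [2, 8] / [4, 9];  Q = [1, 2, 7] / [3, 4] / [5, 6]
  Insert 6 (step 8): P = [1, 3, 6] / [2, 7] / [4, 8] / [9];  Q = [1, 2, 7] / [3, 4] / [5, 6] / [8]
  Insert 5 (step 9): P = [1, 3, 5] / [2, 6] / [4, 7] / [8] / [9];  Q = [1, 2, 7] / [3, 4] / [5, 6] / [8] / [9]
Final shape: (3, 2, 2, 1, 1).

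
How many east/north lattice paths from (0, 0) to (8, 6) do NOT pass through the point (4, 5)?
Number of paths = 2373

Total paths from (0, 0) to (8, 6): C(14, 8) = 3003. Paths through (4, 5): (paths (0, 0) → (4, 5)) × (paths (4, 5) → (8, 6)) = C(9, 4) · C(5, 4) = 126 · 5 = 630. Avoidance count = 3003 − 630 = 2373.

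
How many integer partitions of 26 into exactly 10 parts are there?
p(26, 10 parts) = 212

Partitions of n into exactly k parts are in bijection with partitions of n − k into at most k parts (subtract 1 from each part). So p(26, exactly 10) = p(16, parts ≤ 10). Computing via the recurrence p(m, j) = p(m, j−1) + p(m−j, j) gives 212.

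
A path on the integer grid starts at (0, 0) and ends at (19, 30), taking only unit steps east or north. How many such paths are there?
Number of paths = 18851684897584

A monotone lattice path from (0, 0) to (19, 30) consists of 19 east steps and 30 north steps in some order, so it is determined by which 19 of the 49 steps are east. The count is C(49, 19) = 18851684897584.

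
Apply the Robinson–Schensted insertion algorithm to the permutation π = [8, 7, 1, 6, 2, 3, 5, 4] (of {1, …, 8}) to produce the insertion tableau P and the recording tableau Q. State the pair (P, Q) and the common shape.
P = [1, 2, 3, 4] / [5] / [6] / [7] / [8];  Q = [1, 4, 6, 7] / [2] / [3] / [5] / [8];  common shape = (4, 1, 1, 1, 1)

Row-insert the values π_1, π_2, … into P one at a time, bumping the leftmost entry strictly greater than the inserted value down to the next row. The recording tableau Q records, in position (i, j), the step at which that cell was added to P.
  Insert 8 (step 1): P = [8];  Q = [1]
  Insert 7 (step 2): P = [7] / [8];  Q = [1] / [2]
  Insert 1 (step 3): P = [1] / [7] / [8];  Q = [1] / [2] / [3]
  Insert 6 (step 4): P = [1, 6] / [7] / [8];  Q = [1, 4] / [2] / [3]
  Insert 2 (step 5): P = [1, 2] / [6] / [7] / [8];  Q = [1, 4] / [2] / [3] / [5]
  Insert 3 (step 6): P = [1, 2, 3] / [6] / [7] / [8];  Q = [1, 4, 6] / [2] / [3] / [5]
  Insert 5 (step 7): P = [1, 2, 3, 5] / [6] / [7] / [8];  Q = [1, 4, 6, 7] / [2] / [3] / [5]
  Insert 4 (step 8): P = [1, 2, 3, 4] / [5] / [6] / [7] / [8];  Q = [1, 4, 6, 7] / [2] / [3] / [5] / [8]
Final shape: (4, 1, 1, 1, 1).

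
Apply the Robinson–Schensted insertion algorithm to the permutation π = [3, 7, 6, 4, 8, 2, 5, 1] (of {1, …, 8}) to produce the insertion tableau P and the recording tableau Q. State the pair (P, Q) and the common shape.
P = [1, 4, 5] / [2, 8] / [3] / [6] / [7];  Q = [1, 2, 5] / [3, 7] / [4] / [6] / [8];  common shape = (3, 2, 1, 1, 1)

Row-insert the values π_1, π_2, … into P one at a time, bumping the leftmost entry strictly greater than the inserted value down to the next row. The recording tableau Q records, in position (i, j), the step at which that cell was added to P.
  Insert 3 (step 1): P = [3];  Q = [1]
  Insert 7 (step 2): P = [3, 7];  Q = [1, 2]
  Insert 6 (step 3): P = [3, 6] / [7];  Q = [1, 2] / [3]
  Insert 4 (step 4): P = [3, 4] / [6] / [7];  Q = [1, 2] / [3] / [4]
  Insert 8 (step 5): P = [3, 4, 8] / [6] / [7];  Q = [1, 2, 5] / [3] / [4]
  Insert 2 (step 6): P = [2, 4, 8] / [3] / [6] / [7];  Q = [1, 2, 5] / [3] / [4] / [6]
  Insert 5 (step 7): P = [2, 4, 5] / [3, 8] / [6] / [7];  Q = [1, 2, 5] / [3, 7] / [4] / [6]
  Insert 1 (step 8): P = [1, 4, 5] / [2, 8] / [3] / [6] / [7];  Q = [1, 2, 5] / [3, 7] / [4] / [6] / [8]
Final shape: (3, 2, 1, 1, 1).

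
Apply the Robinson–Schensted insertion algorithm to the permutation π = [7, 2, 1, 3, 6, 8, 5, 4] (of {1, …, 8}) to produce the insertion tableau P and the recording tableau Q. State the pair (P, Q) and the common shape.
P = [1, 3, 4, 8] / [2, 5] / [6] / [7];  Q = [1, 4, 5, 6] / [2, 7] / [3] / [8];  common shape = (4, 2, 1, 1)

Row-insert the values π_1, π_2, … into P one at a time, bumping the leftmost entry strictly greater than the inserted value down to the next row. The recording tableau Q records, in position (i, j), the step at which that cell was added to P.
  Insert 7 (step 1): P = [7];  Q = [1]
  Insert 2 (step 2): P = [2] / [7];  Q = [1] / [2]
  Insert 1 (step 3): P = [1] / [2] / [7];  Q = [1] / [2] / [3]
  Insert 3 (step 4): P = [1, 3] / [2] / [7];  Q = [1, 4] / [2] / [3]
  Insert 6 (step 5): P = [1, 3, 6] / [2] / [7];  Q = [1, 4, 5] / [2] / [3]
  Insert 8 (step 6): P = [1, 3, 6, 8] / [2] / [7];  Q = [1, 4, 5, 6] / [2] / [3]
  Insert 5 (step 7): P = [1, 3, 5, 8] / [2, 6] / [7];  Q = [1, 4, 5, 6] / [2, 7] / [3]
  Insert 4 (step 8): P = [1, 3, 4, 8] / [2, 5] / [6] / [7];  Q = [1, 4, 5, 6] / [2, 7] / [3] / [8]
Final shape: (4, 2, 1, 1).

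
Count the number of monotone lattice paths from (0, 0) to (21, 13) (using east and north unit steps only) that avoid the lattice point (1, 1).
Number of paths = 476398080

Total paths from (0, 0) to (21, 13): C(34, 21) = 927983760. Paths through (1, 1): (paths (0, 0) → (1, 1)) × (paths (1, 1) → (21, 13)) = C(2, 1) · C(32, 20) = 2 · 225792840 = 451585680. Avoidance count = 927983760 − 451585680 = 476398080.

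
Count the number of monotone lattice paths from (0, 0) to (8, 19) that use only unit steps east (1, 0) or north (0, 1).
Number of paths = 2220075

A monotone lattice path from (0, 0) to (8, 19) consists of 8 east steps and 19 north steps in some order, so it is determined by which 8 of the 27 steps are east. The count is C(27, 8) = 2220075.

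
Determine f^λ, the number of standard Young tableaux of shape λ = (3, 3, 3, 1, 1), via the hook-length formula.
# SYT of shape (3, 3, 3, 1, 1) = 660

Hook-length formula: f^λ = n! / Π hook(c), product over all cells c of the Young diagram. For λ = (3, 3, 3, 1, 1), n = 11 boxes. Hook lengths by row (left-to-right, top-to-bottom): [7, 4, 3]; [6, 3, 2]; [5, 2, 1]; [2]; [1]. Product of hooks = 60480. So f^λ = 11! / 60480 = 39916800 / 60480 = 660.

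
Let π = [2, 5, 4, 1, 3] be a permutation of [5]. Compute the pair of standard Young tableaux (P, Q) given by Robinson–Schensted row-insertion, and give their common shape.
P = [1, 3] / [2, 4] / [5];  Q = [1, 2] / [3, 5] / [4];  common shape = (2, 2, 1)

Row-insert the values π_1, π_2, … into P one at a time, bumping the leftmost entry strictly greater than the inserted value down to the next row. The recording tableau Q records, in position (i, j), the step at which that cell was added to P.
  Insert 2 (step 1): P = [2];  Q = [1]
  Insert 5 (step 2): P = [2, 5];  Q = [1, 2]
  Insert 4 (step 3): P = [2, 4] / [5];  Q = [1, 2] / [3]
  Insert 1 (step 4): P = [1, 4] / [2] / [5];  Q = [1, 2] / [3] / [4]
  Insert 3 (step 5): P = [1, 3] / [2, 4] / [5];  Q = [1, 2] / [3, 5] / [4]
Final shape: (2, 2, 1).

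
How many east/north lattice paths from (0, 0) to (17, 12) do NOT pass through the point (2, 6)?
Number of paths = 50376543

Total paths from (0, 0) to (17, 12): C(29, 17) = 51895935. Paths through (2, 6): (paths (0, 0) → (2, 6)) × (paths (2, 6) → (17, 12)) = C(8, 2) · C(21, 15) = 28 · 54264 = 1519392. Avoidance count = 51895935 − 1519392 = 50376543.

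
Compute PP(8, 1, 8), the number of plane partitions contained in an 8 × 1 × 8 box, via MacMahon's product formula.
PP(8, 1, 8) = 12870

Evaluate the triple product over i = 1..8, j = 1..1, k = 1..8. The factors are (2/1) · (3/2) · (4/3) · (5/4) · (6/5) · (7/6) · (8/7) · (9/8) · … (64 factors total). The numerators and denominators telescope so the product is an integer; carrying out the multiplication exactly gives PP(8, 1, 8) = 12870.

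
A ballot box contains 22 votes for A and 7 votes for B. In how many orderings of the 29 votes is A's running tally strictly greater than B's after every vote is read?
Strict-lead orderings = 807300

Total orderings of the 29 votes with 22 for A: C(29, 22) = 1560780. By the Bertrand ballot formula (Cycle Lemma / reflection principle), the number of orderings in which A is strictly ahead of B throughout is (p − q)/(p + q) · C(p + q, p) = (22 − 7)/(22 + 7) · 1560780 = 807300.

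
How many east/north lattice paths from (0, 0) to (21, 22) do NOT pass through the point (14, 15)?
Number of paths = 785867817540

Total paths from (0, 0) to (21, 22): C(43, 21) = 1052049481860. Paths through (14, 15): (paths (0, 0) → (14, 15)) × (paths (14, 15) → (21, 22)) = C(29, 14) · C(14, 7) = 77558760 · 3432 = 266181664320. Avoidance count = 1052049481860 − 266181664320 = 785867817540.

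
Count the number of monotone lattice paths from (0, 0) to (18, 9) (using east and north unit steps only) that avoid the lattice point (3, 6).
Number of paths = 4618281

Total paths from (0, 0) to (18, 9): C(27, 18) = 4686825. Paths through (3, 6): (paths (0, 0) → (3, 6)) × (paths (3, 6) → (18, 9)) = C(9, 3) · C(18, 15) = 84 · 816 = 68544. Avoidance count = 4686825 − 68544 = 4618281.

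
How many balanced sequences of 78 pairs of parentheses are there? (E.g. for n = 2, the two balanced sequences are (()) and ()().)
C_78 = 73745243611532458459690151854647329239335600

These balanced parentheses are counted by the Catalan number C_n = (1/(n + 1)) · C(2n, n). For n = 78: C_78 = (1/79) · C(156, 78) = 5825874245311064218315521996517139009907512400/79 = 73745243611532458459690151854647329239335600.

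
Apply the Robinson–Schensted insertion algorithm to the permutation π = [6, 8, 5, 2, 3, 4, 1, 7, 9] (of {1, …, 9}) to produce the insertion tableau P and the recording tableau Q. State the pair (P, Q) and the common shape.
P = [1, 3, 4, 7, 9] / [2, 8] / [5] / [6];  Q = [1, 2, 6, 8, 9] / [3, 5] / [4] / [7];  common shape = (5, 2, 1, 1)

Row-insert the values π_1, π_2, … into P one at a time, bumping the leftmost entry strictly greater than the inserted value down to the next row. The recording tableau Q records, in position (i, j), the step at which that cell was added to P.
  Insert 6 (step 1): P = [6];  Q = [1]
  Insert 8 (step 2): P = [6, 8];  Q = [1, 2]
  Insert 5 (step 3): P = [5, 8] / [6];  Q = [1, 2] / [3]
  Insert 2 (step 4): P = [2, 8] / [5] / [6];  Q = [1, 2] / [3] / [4]
  Insert 3 (step 5): P = [2, 3] / [5, 8] / [6];  Q = [1, 2] / [3, 5] / [4]
  Insert 4 (step 6): P = [2, 3, 4] / [5, 8] / [6];  Q = [1, 2, 6] / [3, 5] / [4]
  Insert 1 (step 7): P = [1, 3, 4] / [2, 8] / [5] / [6];  Q = [1, 2, 6] / [3, 5] / [4] / [7]
  Insert 7 (step 8): P = [1, 3, 4, 7] / [2, 8] / [5] / [6];  Q = [1, 2, 6, 8] / [3, 5] / [4] / [7]
  Insert 9 (step 9): P = [1, 3, 4, 7, 9] / [2, 8] / [5] / [6];  Q = [1, 2, 6, 8, 9] / [3, 5] / [4] / [7]
Final shape: (5, 2, 1, 1).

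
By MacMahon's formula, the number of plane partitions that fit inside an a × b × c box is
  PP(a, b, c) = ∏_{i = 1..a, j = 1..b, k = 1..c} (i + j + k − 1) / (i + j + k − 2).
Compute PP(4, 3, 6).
PP(4, 3, 6) = 457380

Evaluate the triple product over i = 1..4, j = 1..3, k = 1..6. The factors are (2/1) · (3/2) · (4/3) · (5/4) · (6/5) · (7/6) · (3/2) · (4/3) · … (72 factors total). The numerators and denominators telescope so the product is an integer; carrying out the multiplication exactly gives PP(4, 3, 6) = 457380.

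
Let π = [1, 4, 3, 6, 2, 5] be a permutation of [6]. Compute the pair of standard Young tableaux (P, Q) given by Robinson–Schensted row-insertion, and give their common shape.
P = [1, 2, 5] / [3, 6] / [4];  Q = [1, 2, 4] / [3, 6] / [5];  common shape = (3, 2, 1)

Row-insert the values π_1, π_2, … into P one at a time, bumping the leftmost entry strictly greater than the inserted value down to the next row. The recording tableau Q records, in position (i, j), the step at which that cell was added to P.
  Insert 1 (step 1): P = [1];  Q = [1]
  Insert 4 (step 2): P = [1, 4];  Q = [1, 2]
  Insert 3 (step 3): P = [1, 3] / [4];  Q = [1, 2] / [3]
  Insert 6 (step 4): P = [1, 3, 6] / [4];  Q = [1, 2, 4] / [3]
  Insert 2 (step 5): P = [1, 2, 6] / [3] / [4];  Q = [1, 2, 4] / [3] / [5]
  Insert 5 (step 6): P = [1, 2, 5] / [3, 6] / [4];  Q = [1, 2, 4] / [3, 6] / [5]
Final shape: (3, 2, 1).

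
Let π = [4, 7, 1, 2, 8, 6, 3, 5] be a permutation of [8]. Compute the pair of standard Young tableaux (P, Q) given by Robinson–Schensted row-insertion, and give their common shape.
P = [1, 2, 3, 5] / [4, 6, 8] / [7];  Q = [1, 2, 5, 8] / [3, 4, 6] / [7];  common shape = (4, 3, 1)

Row-insert the values π_1, π_2, … into P one at a time, bumping the leftmost entry strictly greater than the inserted value down to the next row. The recording tableau Q records, in position (i, j), the step at which that cell was added to P.
  Insert 4 (step 1): P = [4];  Q = [1]
  Insert 7 (step 2): P = [4, 7];  Q = [1, 2]
  Insert 1 (step 3): P = [1, 7] / [4];  Q = [1, 2] / [3]
  Insert 2 (step 4): P = [1, 2] / [4, 7];  Q = [1, 2] / [3, 4]
  Insert 8 (step 5): P = [1, 2, 8] / [4, 7];  Q = [1, 2, 5] / [3, 4]
  Insert 6 (step 6): P = [1, 2, 6] / [4, 7, 8];  Q = [1, 2, 5] / [3, 4, 6]
  Insert 3 (step 7): P = [1, 2, 3] / [4, 6, 8] / [7];  Q = [1, 2, 5] / [3, 4, 6] / [7]
  Insert 5 (step 8): P = [1, 2, 3, 5] / [4, 6, 8] / [7];  Q = [1, 2, 5, 8] / [3, 4, 6] / [7]
Final shape: (4, 3, 1).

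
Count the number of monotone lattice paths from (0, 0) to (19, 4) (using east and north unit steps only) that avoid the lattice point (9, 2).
Number of paths = 5225

Total paths from (0, 0) to (19, 4): C(23, 19) = 8855. Paths through (9, 2): (paths (0, 0) → (9, 2)) × (paths (9, 2) → (19, 4)) = C(11, 9) · C(12, 10) = 55 · 66 = 3630. Avoidance count = 8855 − 3630 = 5225.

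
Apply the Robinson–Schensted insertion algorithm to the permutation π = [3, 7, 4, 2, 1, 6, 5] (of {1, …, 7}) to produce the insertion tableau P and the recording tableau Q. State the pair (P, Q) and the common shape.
P = [1, 4, 5] / [2, 6] / [3] / [7];  Q = [1, 2, 6] / [3, 7] / [4] / [5];  common shape = (3, 2, 1, 1)

Row-insert the values π_1, π_2, … into P one at a time, bumping the leftmost entry strictly greater than the inserted value down to the next row. The recording tableau Q records, in position (i, j), the step at which that cell was added to P.
  Insert 3 (step 1): P = [3];  Q = [1]
  Insert 7 (step 2): P = [3, 7];  Q = [1, 2]
  Insert 4 (step 3): P = [3, 4] / [7];  Q = [1, 2] / [3]
  Insert 2 (step 4): P = [2, 4] / [3] / [7];  Q = [1, 2] / [3] / [4]
  Insert 1 (step 5): P = [1, 4] / [2] / [3] / [7];  Q = [1, 2] / [3] / [4] / [5]
  Insert 6 (step 6): P = [1, 4, 6] / [2] / [3] / [7];  Q = [1, 2, 6] / [3] / [4] / [5]
  Insert 5 (step 7): P = [1, 4, 5] / [2, 6] / [3] / [7];  Q = [1, 2, 6] / [3, 7] / [4] / [5]
Final shape: (3, 2, 1, 1).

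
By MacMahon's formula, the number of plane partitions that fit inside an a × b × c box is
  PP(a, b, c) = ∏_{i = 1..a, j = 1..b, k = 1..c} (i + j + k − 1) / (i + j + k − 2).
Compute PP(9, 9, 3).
PP(9, 9, 3) = 1371597504992

Evaluate the triple product over i = 1..9, j = 1..9, k = 1..3. The factors are (2/1) · (3/2) · (4/3) · (3/2) · (4/3) · (5/4) · (4/3) · (5/4) · … (243 factors total). The numerators and denominators telescope so the product is an integer; carrying out the multiplication exactly gives PP(9, 9, 3) = 1371597504992.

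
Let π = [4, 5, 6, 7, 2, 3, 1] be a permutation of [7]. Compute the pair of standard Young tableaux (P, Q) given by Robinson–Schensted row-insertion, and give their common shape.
P = [1, 3, 6, 7] / [2, 5] / [4];  Q = [1, 2, 3, 4] / [5, 6] / [7];  common shape = (4, 2, 1)

Row-insert the values π_1, π_2, … into P one at a time, bumping the leftmost entry strictly greater than the inserted value down to the next row. The recording tableau Q records, in position (i, j), the step at which that cell was added to P.
  Insert 4 (step 1): P = [4];  Q = [1]
  Insert 5 (step 2): P = [4, 5];  Q = [1, 2]
  Insert 6 (step 3): P = [4, 5, 6];  Q = [1, 2, 3]
  Insert 7 (step 4): P = [4, 5, 6, 7];  Q = [1, 2, 3, 4]
  Insert 2 (step 5): P = [2, 5, 6, 7] / [4];  Q = [1, 2, 3, 4] / [5]
  Insert 3 (step 6): P = [2, 3, 6, 7] / [4, 5];  Q = [1, 2, 3, 4] / [5, 6]
  Insert 1 (step 7): P = [1, 3, 6, 7] / [2, 5] / [4];  Q = [1, 2, 3, 4] / [5, 6] / [7]
Final shape: (4, 2, 1).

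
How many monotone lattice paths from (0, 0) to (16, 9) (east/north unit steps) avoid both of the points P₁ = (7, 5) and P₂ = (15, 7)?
Number of paths = 1071983

Inclusion–exclusion. Total paths: C(25, 16) = 2042975. Through P₁: C(12, 7)·C(13, 9) = 566280. Through P₂: C(22, 15)·C(3, 1) = 511632. Since P₁ is strictly southwest of P₂, a monotone path through both must visit P₁ then P₂; paths through both = C(12, 7)·C(10, 8)·C(3, 1) = 106920. Avoid both = 2042975 − 566280 − 511632 + 106920 = 1071983.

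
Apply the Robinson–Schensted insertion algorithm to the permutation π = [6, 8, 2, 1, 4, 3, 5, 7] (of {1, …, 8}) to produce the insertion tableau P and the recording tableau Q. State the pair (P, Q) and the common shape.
P = [1, 3, 5, 7] / [2, 4] / [6, 8];  Q = [1, 2, 7, 8] / [3, 5] / [4, 6];  common shape = (4, 2, 2)

Row-insert the values π_1, π_2, … into P one at a time, bumping the leftmost entry strictly greater than the inserted value down to the next row. The recording tableau Q records, in position (i, j), the step at which that cell was added to P.
  Insert 6 (step 1): P = [6];  Q = [1]
  Insert 8 (step 2): P = [6, 8];  Q = [1, 2]
  Insert 2 (step 3): P = [2, 8] / [6];  Q = [1, 2] / [3]
  Insert 1 (step 4): P = [1, 8] / [2] / [6];  Q = [1, 2] / [3] / [4]
  Insert 4 (step 5): P = [1, 4] / [2, 8] / [6];  Q = [1, 2] / [3, 5] / [4]
  Insert 3 (step 6): P = [1, 3] / [2, 4] / [6, 8];  Q = [1, 2] / [3, 5] / [4, 6]
  Insert 5 (step 7): P = [1, 3, 5] / [2, 4] / [6, 8];  Q = [1, 2, 7] / [3, 5] / [4, 6]
  Insert 7 (step 8): P = [1, 3, 5, 7] / [2, 4] / [6, 8];  Q = [1, 2, 7, 8] / [3, 5] / [4, 6]
Final shape: (4, 2, 2).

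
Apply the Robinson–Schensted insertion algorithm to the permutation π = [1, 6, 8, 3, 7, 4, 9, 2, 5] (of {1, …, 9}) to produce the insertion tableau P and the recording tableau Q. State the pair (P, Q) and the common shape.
P = [1, 2, 4, 5] / [3, 7, 9] / [6] / [8];  Q = [1, 2, 3, 7] / [4, 5, 9] / [6] / [8];  common shape = (4, 3, 1, 1)

Row-insert the values π_1, π_2, … into P one at a time, bumping the leftmost entry strictly greater than the inserted value down to the next row. The recording tableau Q records, in position (i, j), the step at which that cell was added to P.
  Insert 1 (step 1): P = [1];  Q = [1]
  Insert 6 (step 2): P = [1, 6];  Q = [1, 2]
  Insert 8 (step 3): P = [1, 6, 8];  Q = [1, 2, 3]
  Insert 3 (step 4): P = [1, 3, 8] / [6];  Q = [1, 2, 3] / [4]
  Insert 7 (step 5): P = [1, 3, 7] / [6, 8];  Q = [1, 2, 3] / [4, 5]
  Insert 4 (step 6): P = [1, 3, 4] / [6, 7] / [8];  Q = [1, 2, 3] / [4, 5] / [6]
  Insert 9 (step 7): P = [1, 3, 4, 9] / [6, 7] / [8];  Q = [1, 2, 3, 7] / [4, 5] / [6]
  Insert 2 (step 8): P = [1, 2, 4, 9] / [3, 7] / [6] / [8];  Q = [1, 2, 3, 7] / [4, 5] / [6] / [8]
  Insert 5 (step 9): P = [1, 2, 4, 5] / [3, 7, 9] / [6] / [8];  Q = [1, 2, 3, 7] / [4, 5, 9] / [6] / [8]
Final shape: (4, 3, 1, 1).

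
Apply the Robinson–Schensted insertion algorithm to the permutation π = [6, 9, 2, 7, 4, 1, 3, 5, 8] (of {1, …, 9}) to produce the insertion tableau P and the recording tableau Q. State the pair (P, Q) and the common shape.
P = [1, 3, 5, 8] / [2, 4] / [6, 7] / [9];  Q = [1, 2, 8, 9] / [3, 4] / [5, 7] / [6];  common shape = (4, 2, 2, 1)

Row-insert the values π_1, π_2, … into P one at a time, bumping the leftmost entry strictly greater than the inserted value down to the next row. The recording tableau Q records, in position (i, j), the step at which that cell was added to P.
  Insert 6 (step 1): P = [6];  Q = [1]
  Insert 9 (step 2): P = [6, 9];  Q = [1, 2]
  Insert 2 (step 3): P = [2, 9] / [6];  Q = [1, 2] / [3]
  Insert 7 (step 4): P = [2, 7] / [6, 9];  Q = [1, 2] / [3, 4]
  Insert 4 (step 5): P = [2, 4] / [6, 7] / [9];  Q = [1, 2] / [3, 4] / [5]
  Insert 1 (step 6): P = [1, 4] / [2, 7] / [6] / [9];  Q = [1, 2] / [3, 4] / [5] / [6]
  Insert 3 (step 7): P = [1, 3] / [2, 4] / [6, 7] / [9];  Q = [1, 2] / [3, 4] / [5, 7] / [6]
  Insert 5 (step 8): P = [1, 3, 5] / [2, 4] / [6, 7] / [9];  Q = [1, 2, 8] / [3, 4] / [5, 7] / [6]
  Insert 8 (step 9): P = [1, 3, 5, 8] / [2, 4] / [6, 7] / [9];  Q = [1, 2, 8, 9] / [3, 4] / [5, 7] / [6]
Final shape: (4, 2, 2, 1).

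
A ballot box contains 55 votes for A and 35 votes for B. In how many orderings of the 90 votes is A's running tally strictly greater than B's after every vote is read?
Strict-lead orderings = 2516575224913393684839072

Total orderings of the 90 votes with 55 for A: C(90, 55) = 11324588512110271581775824. By the Bertrand ballot formula (Cycle Lemma / reflection principle), the number of orderings in which A is strictly ahead of B throughout is (p − q)/(p + q) · C(p + q, p) = (55 − 35)/(55 + 35) · 11324588512110271581775824 = 2516575224913393684839072.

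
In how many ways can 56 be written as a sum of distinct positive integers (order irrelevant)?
q(56) = 7108

A partition into distinct parts is a strictly decreasing sequence summing to n. The recurrence d(n, m) = d(n, m−1) + d(n−m, m−1) (use part m at most once) with q(n) = d(n, n) gives q(56) = 7108. (Euler's theorem: # distinct-part partitions = # odd-part partitions.)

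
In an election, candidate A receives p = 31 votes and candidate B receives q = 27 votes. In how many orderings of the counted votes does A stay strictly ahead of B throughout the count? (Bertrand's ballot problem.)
Strict-lead orderings = 1810502068789568

Total orderings of the 58 votes with 31 for A: C(58, 31) = 26252279997448736. By the Bertrand ballot formula (Cycle Lemma / reflection principle), the number of orderings in which A is strictly ahead of B throughout is (p − q)/(p + q) · C(p + q, p) = (31 − 27)/(31 + 27) · 26252279997448736 = 1810502068789568.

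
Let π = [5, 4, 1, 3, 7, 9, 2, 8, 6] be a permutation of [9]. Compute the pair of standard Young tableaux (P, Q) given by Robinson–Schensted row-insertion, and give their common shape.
P = [1, 2, 6, 8] / [3, 7] / [4, 9] / [5];  Q = [1, 4, 5, 6] / [2, 8] / [3, 9] / [7];  common shape = (4, 2, 2, 1)

Row-insert the values π_1, π_2, … into P one at a time, bumping the leftmost entry strictly greater than the inserted value down to the next row. The recording tableau Q records, in position (i, j), the step at which that cell was added to P.
  Insert 5 (step 1): P = [5];  Q = [1]
  Insert 4 (step 2): P = [4] / [5];  Q = [1] / [2]
  Insert 1 (step 3): P = [1] / [4] / [5];  Q = [1] / [2] / [3]
  Insert 3 (step 4): P = [1, 3] / [4] / [5];  Q = [1, 4] / [2] / [3]
  Insert 7 (step 5): P = [1, 3, 7] / [4] / [5];  Q = [1, 4, 5] / [2] / [3]
  Insert 9 (step 6): P = [1, 3, 7, 9] / [4] / [5];  Q = [1, 4, 5, 6] / [2] / [3]
  Insert 2 (step 7): P = [1, 2, 7, 9] / [3] / [4] / [5];  Q = [1, 4, 5, 6] / [2] / [3] / [7]
  Insert 8 (step 8): P = [1, 2, 7, 8] / [3, 9] / [4] / [5];  Q = [1, 4, 5, 6] / [2, 8] / [3] / [7]
  Insert 6 (step 9): P = [1, 2, 6, 8] / [3, 7] / [4, 9] / [5];  Q = [1, 4, 5, 6] / [2, 8] / [3, 9] / [7]
Final shape: (4, 2, 2, 1).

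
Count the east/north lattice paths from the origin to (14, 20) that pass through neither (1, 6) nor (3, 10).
Number of paths = 1187725944

Inclusion–exclusion. Total paths: C(34, 14) = 1391975640. Through P₁: C(7, 1)·C(27, 13) = 140408100. Through P₂: C(13, 3)·C(21, 11) = 100876776. Since P₁ is strictly southwest of P₂, a monotone path through both must visit P₁ then P₂; paths through both = C(7, 1)·C(6, 2)·C(21, 11) = 37035180. Avoid both = 1391975640 − 140408100 − 100876776 + 37035180 = 1187725944.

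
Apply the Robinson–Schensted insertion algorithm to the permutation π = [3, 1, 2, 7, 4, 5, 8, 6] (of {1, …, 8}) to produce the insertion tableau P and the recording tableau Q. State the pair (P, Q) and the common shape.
P = [1, 2, 4, 5, 6] / [3, 7, 8];  Q = [1, 3, 4, 6, 7] / [2, 5, 8];  common shape = (5, 3)

Row-insert the values π_1, π_2, … into P one at a time, bumping the leftmost entry strictly greater than the inserted value down to the next row. The recording tableau Q records, in position (i, j), the step at which that cell was added to P.
  Insert 3 (step 1): P = [3];  Q = [1]
  Insert 1 (step 2): P = [1] / [3];  Q = [1] / [2]
  Insert 2 (step 3): P = [1, 2] / [3];  Q = [1, 3] / [2]
  Insert 7 (step 4): P = [1, 2, 7] / [3];  Q = [1, 3, 4] / [2]
  Insert 4 (step 5): P = [1, 2, 4] / [3, 7];  Q = [1, 3, 4] / [2, 5]
  Insert 5 (step 6): P = [1, 2, 4, 5] / [3, 7];  Q = [1, 3, 4, 6] / [2, 5]
  Insert 8 (step 7): P = [1, 2, 4, 5, 8] / [3, 7];  Q = [1, 3, 4, 6, 7] / [2, 5]
  Insert 6 (step 8): P = [1, 2, 4, 5, 6] / [3, 7, 8];  Q = [1, 3, 4, 6, 7] / [2, 5, 8]
Final shape: (5, 3).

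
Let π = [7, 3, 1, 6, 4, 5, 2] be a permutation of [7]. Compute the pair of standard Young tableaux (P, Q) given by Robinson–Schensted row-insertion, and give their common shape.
P = [1, 2, 5] / [3, 4] / [6] / [7];  Q = [1, 4, 6] / [2, 5] / [3] / [7];  common shape = (3, 2, 1, 1)

Row-insert the values π_1, π_2, … into P one at a time, bumping the leftmost entry strictly greater than the inserted value down to the next row. The recording tableau Q records, in position (i, j), the step at which that cell was added to P.
  Insert 7 (step 1): P = [7];  Q = [1]
  Insert 3 (step 2): P = [3] / [7];  Q = [1] / [2]
  Insert 1 (step 3): P = [1] / [3] / [7];  Q = [1] / [2] / [3]
  Insert 6 (step 4): P = [1, 6] / [3] / [7];  Q = [1, 4] / [2] / [3]
  Insert 4 (step 5): P = [1, 4] / [3, 6] / [7];  Q = [1, 4] / [2, 5] / [3]
  Insert 5 (step 6): P = [1, 4, 5] / [3, 6] / [7];  Q = [1, 4, 6] / [2, 5] / [3]
  Insert 2 (step 7): P = [1, 2, 5] / [3, 4] / [6] / [7];  Q = [1, 4, 6] / [2, 5] / [3] / [7]
Final shape: (3, 2, 1, 1).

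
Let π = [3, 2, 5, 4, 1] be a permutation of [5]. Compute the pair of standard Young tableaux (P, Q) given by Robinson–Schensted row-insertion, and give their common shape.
P = [1, 4] / [2, 5] / [3];  Q = [1, 3] / [2, 4] / [5];  common shape = (2, 2, 1)

Row-insert the values π_1, π_2, … into P one at a time, bumping the leftmost entry strictly greater than the inserted value down to the next row. The recording tableau Q records, in position (i, j), the step at which that cell was added to P.
  Insert 3 (step 1): P = [3];  Q = [1]
  Insert 2 (step 2): P = [2] / [3];  Q = [1] / [2]
  Insert 5 (step 3): P = [2, 5] / [3];  Q = [1, 3] / [2]
  Insert 4 (step 4): P = [2, 4] / [3, 5];  Q = [1, 3] / [2, 4]
  Insert 1 (step 5): P = [1, 4] / [2, 5] / [3];  Q = [1, 3] / [2, 4] / [5]
Final shape: (2, 2, 1).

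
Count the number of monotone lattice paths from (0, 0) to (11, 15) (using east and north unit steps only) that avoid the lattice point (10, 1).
Number of paths = 7725995

Total paths from (0, 0) to (11, 15): C(26, 11) = 7726160. Paths through (10, 1): (paths (0, 0) → (10, 1)) × (paths (10, 1) → (11, 15)) = C(11, 10) · C(15, 1) = 11 · 15 = 165. Avoidance count = 7726160 − 165 = 7725995.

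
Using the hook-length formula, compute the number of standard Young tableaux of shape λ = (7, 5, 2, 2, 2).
# SYT of shape (7, 5, 2, 2, 2) = 5012280

Hook-length formula: f^λ = n! / Π hook(c), product over all cells c of the Young diagram. For λ = (7, 5, 2, 2, 2), n = 18 boxes. Hook lengths by row (left-to-right, top-to-bottom): [11, 10, 6, 5, 4, 2, 1]; [8, 7, 3, 2, 1]; [4, 3]; [3, 2]; [2, 1]. Product of hooks = 1277337600. So f^λ = 18! / 1277337600 = 6402373705728000 / 1277337600 = 5012280.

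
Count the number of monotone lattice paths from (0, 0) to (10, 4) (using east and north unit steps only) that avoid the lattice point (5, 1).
Number of paths = 665

Total paths from (0, 0) to (10, 4): C(14, 10) = 1001. Paths through (5, 1): (paths (0, 0) → (5, 1)) × (paths (5, 1) → (10, 4)) = C(6, 5) · C(8, 5) = 6 · 56 = 336. Avoidance count = 1001 − 336 = 665.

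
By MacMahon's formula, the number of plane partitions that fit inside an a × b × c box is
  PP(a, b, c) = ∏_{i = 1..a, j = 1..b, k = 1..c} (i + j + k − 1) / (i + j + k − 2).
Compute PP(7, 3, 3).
PP(7, 3, 3) = 108900

Evaluate the triple product over i = 1..7, j = 1..3, k = 1..3. The factors are (2/1) · (3/2) · (4/3) · (3/2) · (4/3) · (5/4) · (4/3) · (5/4) · … (63 factors total). The numerators and denominators telescope so the product is an integer; carrying out the multiplication exactly gives PP(7, 3, 3) = 108900.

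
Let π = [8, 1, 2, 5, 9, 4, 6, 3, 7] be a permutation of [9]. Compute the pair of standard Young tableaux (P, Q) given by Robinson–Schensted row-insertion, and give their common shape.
P = [1, 2, 3, 6, 7] / [4, 9] / [5] / [8];  Q = [1, 3, 4, 5, 9] / [2, 7] / [6] / [8];  common shape = (5, 2, 1, 1)

Row-insert the values π_1, π_2, … into P one at a time, bumping the leftmost entry strictly greater than the inserted value down to the next row. The recording tableau Q records, in position (i, j), the step at which that cell was added to P.
  Insert 8 (step 1): P = [8];  Q = [1]
  Insert 1 (step 2): P = [1] / [8];  Q = [1] / [2]
  Insert 2 (step 3): P = [1, 2] / [8];  Q = [1, 3] / [2]
  Insert 5 (step 4): P = [1, 2, 5] / [8];  Q = [1, 3, 4] / [2]
  Insert 9 (step 5): P = [1, 2, 5, 9] / [8];  Q = [1, 3, 4, 5] / [2]
  Insert 4 (step 6): P = [1, 2, 4, 9] / [5] / [8];  Q = [1, 3, 4, 5] / [2] / [6]
  Insert 6 (step 7): P = [1, 2, 4, 6] / [5, 9] / [8];  Q = [1, 3, 4, 5] / [2, 7] / [6]
  Insert 3 (step 8): P = [1, 2, 3, 6] / [4, 9] / [5] / [8];  Q = [1, 3, 4, 5] / [2, 7] / [6] / [8]
  Insert 7 (step 9): P = [1, 2, 3, 6, 7] / [4, 9] / [5] / [8];  Q = [1, 3, 4, 5, 9] / [2, 7] / [6] / [8]
Final shape: (5, 2, 1, 1).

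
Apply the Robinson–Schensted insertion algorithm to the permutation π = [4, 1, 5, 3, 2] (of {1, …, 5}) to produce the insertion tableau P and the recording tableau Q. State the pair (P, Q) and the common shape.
P = [1, 2] / [3, 5] / [4];  Q = [1, 3] / [2, 4] / [5];  common shape = (2, 2, 1)

Row-insert the values π_1, π_2, … into P one at a time, bumping the leftmost entry strictly greater than the inserted value down to the next row. The recording tableau Q records, in position (i, j), the step at which that cell was added to P.
  Insert 4 (step 1): P = [4];  Q = [1]
  Insert 1 (step 2): P = [1] / [4];  Q = [1] / [2]
  Insert 5 (step 3): P = [1, 5] / [4];  Q = [1, 3] / [2]
  Insert 3 (step 4): P = [1, 3] / [4, 5];  Q = [1, 3] / [2, 4]
  Insert 2 (step 5): P = [1, 2] / [3, 5] / [4];  Q = [1, 3] / [2, 4] / [5]
Final shape: (2, 2, 1).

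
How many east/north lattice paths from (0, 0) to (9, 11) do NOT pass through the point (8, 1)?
Number of paths = 167861

Total paths from (0, 0) to (9, 11): C(20, 9) = 167960. Paths through (8, 1): (paths (0, 0) → (8, 1)) × (paths (8, 1) → (9, 11)) = C(9, 8) · C(11, 1) = 9 · 11 = 99. Avoidance count = 167960 − 99 = 167861.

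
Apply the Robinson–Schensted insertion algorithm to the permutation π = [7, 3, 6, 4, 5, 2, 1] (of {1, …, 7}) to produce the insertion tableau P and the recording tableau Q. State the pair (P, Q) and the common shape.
P = [1, 4, 5] / [2] / [3] / [6] / [7];  Q = [1, 3, 5] / [2] / [4] / [6] / [7];  common shape = (3, 1, 1, 1, 1)

Row-insert the values π_1, π_2, … into P one at a time, bumping the leftmost entry strictly greater than the inserted value down to the next row. The recording tableau Q records, in position (i, j), the step at which that cell was added to P.
  Insert 7 (step 1): P = [7];  Q = [1]
  Insert 3 (step 2): P = [3] / [7];  Q = [1] / [2]
  Insert 6 (step 3): P = [3, 6] / [7];  Q = [1, 3] / [2]
  Insert 4 (step 4): P = [3, 4] / [6] / [7];  Q = [1, 3] / [2] / [4]
  Insert 5 (step 5): P = [3, 4, 5] / [6] / [7];  Q = [1, 3, 5] / [2] / [4]
  Insert 2 (step 6): P = [2, 4, 5] / [3] / [6] / [7];  Q = [1, 3, 5] / [2] / [4] / [6]
  Insert 1 (step 7): P = [1, 4, 5] / [2] / [3] / [6] / [7];  Q = [1, 3, 5] / [2] / [4] / [6] / [7]
Final shape: (3, 1, 1, 1, 1).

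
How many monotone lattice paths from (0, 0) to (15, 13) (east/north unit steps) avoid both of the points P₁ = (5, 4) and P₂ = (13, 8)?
Number of paths = 22839012

Inclusion–exclusion. Total paths: C(28, 15) = 37442160. Through P₁: C(9, 5)·C(19, 10) = 11639628. Through P₂: C(21, 13)·C(7, 2) = 4273290. Since P₁ is strictly southwest of P₂, a monotone path through both must visit P₁ then P₂; paths through both = C(9, 5)·C(12, 8)·C(7, 2) = 1309770. Avoid both = 37442160 − 11639628 − 4273290 + 1309770 = 22839012.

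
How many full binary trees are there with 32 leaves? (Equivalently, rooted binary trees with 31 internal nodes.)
C_31 = 14544636039226909

These full binary trees are counted by the Catalan number C_n = (1/(n + 1)) · C(2n, n). For n = 31: C_31 = (1/32) · C(62, 31) = 465428353255261088/32 = 14544636039226909.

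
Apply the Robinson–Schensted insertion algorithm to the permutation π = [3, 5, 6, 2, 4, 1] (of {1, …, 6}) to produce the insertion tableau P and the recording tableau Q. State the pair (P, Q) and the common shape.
P = [1, 4, 6] / [2, 5] / [3];  Q = [1, 2, 3] / [4, 5] / [6];  common shape = (3, 2, 1)

Row-insert the values π_1, π_2, … into P one at a time, bumping the leftmost entry strictly greater than the inserted value down to the next row. The recording tableau Q records, in position (i, j), the step at which that cell was added to P.
  Insert 3 (step 1): P = [3];  Q = [1]
  Insert 5 (step 2): P = [3, 5];  Q = [1, 2]
  Insert 6 (step 3): P = [3, 5, 6];  Q = [1, 2, 3]
  Insert 2 (step 4): P = [2, 5, 6] / [3];  Q = [1, 2, 3] / [4]
  Insert 4 (step 5): P = [2, 4, 6] / [3, 5];  Q = [1, 2, 3] / [4, 5]
  Insert 1 (step 6): P = [1, 4, 6] / [2, 5] / [3];  Q = [1, 2, 3] / [4, 5] / [6]
Final shape: (3, 2, 1).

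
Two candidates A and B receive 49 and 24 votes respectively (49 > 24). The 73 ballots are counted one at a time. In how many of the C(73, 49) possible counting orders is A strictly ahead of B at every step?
Strict-lead orderings = 4056255950045422500

Total orderings of the 73 votes with 49 for A: C(73, 49) = 11844267374132633700. By the Bertrand ballot formula (Cycle Lemma / reflection principle), the number of orderings in which A is strictly ahead of B throughout is (p − q)/(p + q) · C(p + q, p) = (49 − 24)/(49 + 24) · 11844267374132633700 = 4056255950045422500.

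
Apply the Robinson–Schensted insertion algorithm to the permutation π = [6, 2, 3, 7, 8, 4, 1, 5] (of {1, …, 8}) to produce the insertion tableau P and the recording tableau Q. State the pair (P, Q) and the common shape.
P = [1, 3, 4, 5] / [2, 7, 8] / [6];  Q = [1, 3, 4, 5] / [2, 6, 8] / [7];  common shape = (4, 3, 1)

Row-insert the values π_1, π_2, … into P one at a time, bumping the leftmost entry strictly greater than the inserted value down to the next row. The recording tableau Q records, in position (i, j), the step at which that cell was added to P.
  Insert 6 (step 1): P = [6];  Q = [1]
  Insert 2 (step 2): P = [2] / [6];  Q = [1] / [2]
  Insert 3 (step 3): P = [2, 3] / [6];  Q = [1, 3] / [2]
  Insert 7 (step 4): P = [2, 3, 7] / [6];  Q = [1, 3, 4] / [2]
  Insert 8 (step 5): P = [2, 3, 7, 8] / [6];  Q = [1, 3, 4, 5] / [2]
  Insert 4 (step 6): P = [2, 3, 4, 8] / [6, 7];  Q = [1, 3, 4, 5] / [2, 6]
  Insert 1 (step 7): P = [1, 3, 4, 8] / [2, 7] / [6];  Q = [1, 3, 4, 5] / [2, 6] / [7]
  Insert 5 (step 8): P = [1, 3, 4, 5] / [2, 7, 8] / [6];  Q = [1, 3, 4, 5] / [2, 6, 8] / [7]
Final shape: (4, 3, 1).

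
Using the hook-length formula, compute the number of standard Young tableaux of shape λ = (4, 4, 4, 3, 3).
# SYT of shape (4, 4, 4, 3, 3) = 875160

Hook-length formula: f^λ = n! / Π hook(c), product over all cells c of the Young diagram. For λ = (4, 4, 4, 3, 3), n = 18 boxes. Hook lengths by row (left-to-right, top-to-bottom): [8, 7, 6, 3]; [7, 6, 5, 2]; [6, 5, 4, 1]; [4, 3, 2]; [3, 2, 1]. Product of hooks = 7315660800. So f^λ = 18! / 7315660800 = 6402373705728000 / 7315660800 = 875160.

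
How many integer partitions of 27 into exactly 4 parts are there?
p(27, 4 parts) = 150

Partitions of n into exactly k parts are in bijection with partitions of n − k into at most k parts (subtract 1 from each part). So p(27, exactly 4) = p(23, parts ≤ 4). Computing via the recurrence p(m, j) = p(m, j−1) + p(m−j, j) gives 150.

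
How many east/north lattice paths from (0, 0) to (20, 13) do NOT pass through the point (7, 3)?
Number of paths = 435878520

Total paths from (0, 0) to (20, 13): C(33, 20) = 573166440. Paths through (7, 3): (paths (0, 0) → (7, 3)) × (paths (7, 3) → (20, 13)) = C(10, 7) · C(23, 13) = 120 · 1144066 = 137287920. Avoidance count = 573166440 − 137287920 = 435878520.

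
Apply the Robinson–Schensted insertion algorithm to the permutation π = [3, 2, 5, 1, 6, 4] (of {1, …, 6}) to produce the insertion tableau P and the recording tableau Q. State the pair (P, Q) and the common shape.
P = [1, 4, 6] / [2, 5] / [3];  Q = [1, 3, 5] / [2, 6] / [4];  common shape = (3, 2, 1)

Row-insert the values π_1, π_2, … into P one at a time, bumping the leftmost entry strictly greater than the inserted value down to the next row. The recording tableau Q records, in position (i, j), the step at which that cell was added to P.
  Insert 3 (step 1): P = [3];  Q = [1]
  Insert 2 (step 2): P = [2] / [3];  Q = [1] / [2]
  Insert 5 (step 3): P = [2, 5] / [3];  Q = [1, 3] / [2]
  Insert 1 (step 4): P = [1, 5] / [2] / [3];  Q = [1, 3] / [2] / [4]
  Insert 6 (step 5): P = [1, 5, 6] / [2] / [3];  Q = [1, 3, 5] / [2] / [4]
  Insert 4 (step 6): P = [1, 4, 6] / [2, 5] / [3];  Q = [1, 3, 5] / [2, 6] / [4]
Final shape: (3, 2, 1).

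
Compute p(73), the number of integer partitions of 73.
p(73) = 6185689

Compute p(n) via the recurrence p(n, m) = p(n, m−1) + p(n−m, m), where p(n, m) counts partitions of n with all parts ≤ m and p(n) = p(n, n). The base cases are p(0, m) = 1 and p(n, 0) = 0 for n > 0. Filling the table yields p(73) = 6185689. (Euler's pentagonal recurrence is an alternative.)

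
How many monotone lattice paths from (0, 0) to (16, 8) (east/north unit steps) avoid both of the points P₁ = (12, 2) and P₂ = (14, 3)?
Number of paths = 707814

Inclusion–exclusion. Total paths: C(24, 16) = 735471. Through P₁: C(14, 12)·C(10, 4) = 19110. Through P₂: C(17, 14)·C(7, 2) = 14280. Since P₁ is strictly southwest of P₂, a monotone path through both must visit P₁ then P₂; paths through both = C(14, 12)·C(3, 2)·C(7, 2) = 5733. Avoid both = 735471 − 19110 − 14280 + 5733 = 707814.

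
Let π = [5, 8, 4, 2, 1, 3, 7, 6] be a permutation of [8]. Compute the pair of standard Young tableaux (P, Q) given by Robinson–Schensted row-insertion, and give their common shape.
P = [1, 3, 6] / [2, 7] / [4, 8] / [5];  Q = [1, 2, 7] / [3, 6] / [4, 8] / [5];  common shape = (3, 2, 2, 1)

Row-insert the values π_1, π_2, … into P one at a time, bumping the leftmost entry strictly greater than the inserted value down to the next row. The recording tableau Q records, in position (i, j), the step at which that cell was added to P.
  Insert 5 (step 1): P = [5];  Q = [1]
  Insert 8 (step 2): P = [5, 8];  Q = [1, 2]
  Insert 4 (step 3): P = [4, 8] / [5];  Q = [1, 2] / [3]
  Insert 2 (step 4): P = [2, 8] / [4] / [5];  Q = [1, 2] / [3] / [4]
  Insert 1 (step 5): P = [1, 8] / [2] / [4] / [5];  Q = [1, 2] / [3] / [4] / [5]
  Insert 3 (step 6): P = [1, 3] / [2, 8] / [4] / [5];  Q = [1, 2] / [3, 6] / [4] / [5]
  Insert 7 (step 7): P = [1, 3, 7] / [2, 8] / [4] / [5];  Q = [1, 2, 7] / [3, 6] / [4] / [5]
  Insert 6 (step 8): P = [1, 3, 6] / [2, 7] / [4, 8] / [5];  Q = [1, 2, 7] / [3, 6] / [4, 8] / [5]
Final shape: (3, 2, 2, 1).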